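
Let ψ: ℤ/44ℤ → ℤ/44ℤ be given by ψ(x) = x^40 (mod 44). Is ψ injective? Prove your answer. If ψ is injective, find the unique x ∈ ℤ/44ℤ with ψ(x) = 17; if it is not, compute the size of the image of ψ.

ψ(1) = 1^40 = 1.
ψ(3): Repeated squaring mod 44: 3^1 ≡ 3, 3^2 ≡ 3² = 9, 3^4 ≡ 9² = 81 ≡ 37, 3^8 ≡ 37² = 1369 ≡ 5, 3^16 ≡ 5² = 25, 3^32 ≡ 25² = 625 ≡ 9. Since 40 = 32 + 8, 3^40 ≡ 9·5: 9·5 = 45 ≡ 1. So 3^40 ≡ 1 (mod 44).
So ψ(1) = ψ(3) = 1 while 1 ≠ 3, hence ψ is not injective.
Since ψ is not injective, we determine |image(ψ)|. Computing x^40 mod 44 for each x (by repeated squaring, reducing mod 44 at every step), the values ψ(0), ψ(1), …, ψ(43) are: 0, 1, 12, 1, 12, 1, 12, 1, 12, 1, 12, 33, 12, 1, 12, 1, 12, 1, 12, 1, 12, 1, 0, 1, 12, 1, 12, 1, 12, 1, 12, 1, 12, 33, 12, 1, 12, 1, 12, 1, 12, 1, 12, 1.
The distinct values are {0, 1, 12, 33}; there are 4 of them.

4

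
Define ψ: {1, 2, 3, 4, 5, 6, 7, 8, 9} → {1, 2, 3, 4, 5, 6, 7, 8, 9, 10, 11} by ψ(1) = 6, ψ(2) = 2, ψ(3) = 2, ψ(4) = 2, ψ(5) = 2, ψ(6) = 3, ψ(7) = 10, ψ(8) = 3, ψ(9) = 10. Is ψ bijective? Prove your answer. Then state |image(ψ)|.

ψ(2) = 2 = ψ(3) with 2 ≠ 3, so ψ is not injective, hence not bijective.
The image of ψ is {2, 3, 6, 10}, which has 4 elements.

4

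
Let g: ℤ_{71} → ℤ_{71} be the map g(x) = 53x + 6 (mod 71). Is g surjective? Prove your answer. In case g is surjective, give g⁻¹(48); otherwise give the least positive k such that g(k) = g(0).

Since gcd(53, 71) = 1, 53 is invertible modulo 71. Euclid's algorithm: 71 = 1·53 + 18, 53 = 2·18 + 17, 18 = 1·17 + 1; back-substituting gives 1 = 67·53 − 50·71, so 53⁻¹ ≡ 67 (mod 71).
Then y ↦ 67(y − 6) is a two-sided inverse to g, so every y ∈ ℤ_{71} has a preimage.
So g is surjective.
Since g is surjective, we find g⁻¹(48): we need 53x ≡ 48 − 6 ≡ 42 (mod 71). Using 53⁻¹ = 67: x ≡ 67·42 = 2814 = 39·71 + 45, so x = 45.
Check: g(45) = 53·45 + 6 = 2391 = 33·71 + 48 ≡ 48 (mod 71).

45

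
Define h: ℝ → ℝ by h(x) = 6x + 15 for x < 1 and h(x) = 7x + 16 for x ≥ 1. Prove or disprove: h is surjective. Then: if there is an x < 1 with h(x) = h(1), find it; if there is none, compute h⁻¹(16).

Both pieces are strictly increasing (slopes 6 and 7), so each is injective on its own interval.
The left piece maps (−∞, 1) onto (−∞, 21); the right piece maps [1, ∞) onto [23, ∞).
The union (−∞, 21) ∪ [23, ∞) omits the interval between 21 and 23; in particular 21 has no preimage. So h is not surjective.
Because the two images are disjoint, no x < 1 has h(x) = h(1), so we compute h⁻¹(16): 16 lies in (−∞, 21), so solve 6x + 15 = 16: x = (16 − 15)/6 = 1/6.

1/6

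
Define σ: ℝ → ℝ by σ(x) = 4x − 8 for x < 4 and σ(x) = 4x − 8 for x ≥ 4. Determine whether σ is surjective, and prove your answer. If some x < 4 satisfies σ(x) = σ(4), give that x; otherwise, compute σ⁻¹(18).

Both pieces are strictly increasing (slopes 4 and 4), so each is injective on its own interval.
The left piece maps (−∞, 4) onto (−∞, 8); the right piece maps [4, ∞) onto [8, ∞).
These images together cover ℝ, so σ is surjective.
Because the two images are disjoint, no x < 4 has σ(x) = σ(4), so we compute σ⁻¹(18): 18 lies in [8, ∞), so solve 4x − 8 = 18: x = (18 + 8)/4 = 13/2.

13/2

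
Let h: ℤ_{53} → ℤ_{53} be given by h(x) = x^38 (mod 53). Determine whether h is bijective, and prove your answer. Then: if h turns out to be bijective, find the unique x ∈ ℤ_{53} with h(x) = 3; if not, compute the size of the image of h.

27

h(26): Repeated squaring mod 53: 26^1 ≡ 26, 26^2 ≡ 26² = 676 ≡ 40, 26^4 ≡ 40² = 1600 ≡ 10, 26^8 ≡ 10² = 100 ≡ 47, 26^16 ≡ 47² = 2209 ≡ 36, 26^32 ≡ 36² = 1296 ≡ 24. Since 38 = 32 + 4 + 2, 26^38 ≡ 24·10·40: 24·10 = 240 ≡ 28, then 28·40 = 1120 ≡ 7. So 26^38 ≡ 7 (mod 53).
h(27): Repeated squaring mod 53: 27^1 ≡ 27, 27^2 ≡ 27² = 729 ≡ 40, 27^4 ≡ 40² = 1600 ≡ 10, 27^8 ≡ 10² = 100 ≡ 47, 27^16 ≡ 47² = 2209 ≡ 36, 27^32 ≡ 36² = 1296 ≡ 24. Since 38 = 32 + 4 + 2, 27^38 ≡ 24·10·40: 24·10 = 240 ≡ 28, then 28·40 = 1120 ≡ 7. So 27^38 ≡ 7 (mod 53).
So h(26) = h(27) = 7 while 26 ≠ 27, therefore h is not injective, hence not bijective.
Since h is not bijective, we determine |image(h)|. Computing x^38 mod 53 for each x (by repeated squaring, reducing mod 53 at every step), the values h(0), h(1), …, h(52) are: 0, 1, 38, 43, 13, 6, 44, 15, 17, 47, 16, 24, 29, 49, 40, 46, 10, 28, 37, 4, 25, 9, 11, 52, 42, 36, 7, 7, 36, 42, 52, 11, 9, 25, 4, 37, 28, 10, 46, 40, 49, 29, 24, 16, 47, 17, 15, 44, 6, 13, 43, 38, 1.
The distinct values are {0, 1, 4, 6, 7, 9, 10, 11, 13, 15, 16, 17, 24, 25, 28, 29, 36, 37, 38, 40, 42, 43, 44, 46, 47, 49, 52}; there are 27 of them.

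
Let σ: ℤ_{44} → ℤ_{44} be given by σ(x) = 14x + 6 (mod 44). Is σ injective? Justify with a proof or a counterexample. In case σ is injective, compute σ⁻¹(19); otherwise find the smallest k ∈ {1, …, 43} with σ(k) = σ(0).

By definition, injectivity means: for all a, b in the domain, σ(a) = σ(b) implies a = b.
We have gcd(14, 44) = 2 > 1. Taking a = 0 and b = 22: σ(0) = 6 and σ(22) = 14·22 + 6 = 314 ≡ 6 (mod 44).
So σ(0) = σ(22) while 0 ≠ 22, therefore σ is not injective.
Since σ is not injective, we find the least positive k with σ(k) = σ(0): this means 14k ≡ 0 (mod 44), i.e. 44 ∣ 14k. Since gcd(14, 44) = 2, dividing through by 2 this holds exactly when 22 ∣ 7k, and as gcd(7, 22) = 1, exactly when 22 ∣ k.
The smallest positive such k is 22.

22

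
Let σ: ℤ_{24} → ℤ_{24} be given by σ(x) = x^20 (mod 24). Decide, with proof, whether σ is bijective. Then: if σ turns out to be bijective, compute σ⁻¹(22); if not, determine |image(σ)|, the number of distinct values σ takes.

σ(2): Repeated squaring mod 24: 2^1 ≡ 2, 2^2 ≡ 2² = 4, 2^4 ≡ 4² = 16, 2^8 ≡ 16² = 256 ≡ 16, 2^16 ≡ 16² = 256 ≡ 16. Since 20 = 16 + 4, 2^20 ≡ 16·16: 16·16 = 256 ≡ 16. So 2^20 ≡ 16 (mod 24).
σ(4): Repeated squaring mod 24: 4^1 ≡ 4, 4^2 ≡ 4² = 16, 4^4 ≡ 16² = 256 ≡ 16, 4^8 ≡ 16² = 256 ≡ 16, 4^16 ≡ 16² = 256 ≡ 16. Since 20 = 16 + 4, 4^20 ≡ 16·16: 16·16 = 256 ≡ 16. So 4^20 ≡ 16 (mod 24).
So σ(2) = σ(4) = 16 while 2 ≠ 4, thus σ is not injective, hence not bijective.
Since σ is not bijective, we determine |image(σ)|. Computing x^20 mod 24 for each x (by repeated squaring, reducing mod 24 at every step), the values σ(0), σ(1), …, σ(23) are: 0, 1, 16, 9, 16, 1, 0, 1, 16, 9, 16, 1, 0, 1, 16, 9, 16, 1, 0, 1, 16, 9, 16, 1.
The distinct values are {0, 1, 9, 16}; there are 4 of them.

4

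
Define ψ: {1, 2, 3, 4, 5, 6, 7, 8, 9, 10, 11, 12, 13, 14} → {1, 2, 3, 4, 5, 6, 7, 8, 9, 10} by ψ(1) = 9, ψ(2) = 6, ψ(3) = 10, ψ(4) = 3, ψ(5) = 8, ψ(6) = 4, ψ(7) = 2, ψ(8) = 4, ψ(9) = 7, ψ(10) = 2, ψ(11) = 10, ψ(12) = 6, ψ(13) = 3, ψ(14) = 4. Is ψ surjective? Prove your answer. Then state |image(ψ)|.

No element maps to 1, so ψ is not surjective.
The image of ψ is {2, 3, 4, 6, 7, 8, 9, 10}, which has 8 elements.

8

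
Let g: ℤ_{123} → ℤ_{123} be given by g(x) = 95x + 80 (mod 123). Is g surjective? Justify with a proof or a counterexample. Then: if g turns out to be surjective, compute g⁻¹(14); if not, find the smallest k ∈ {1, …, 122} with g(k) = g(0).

99

By definition, g is surjective if every y in the codomain equals g(x) for some x in the domain.
Since gcd(95, 123) = 1, 95 is invertible modulo 123. Euclid's algorithm: 123 = 1·95 + 28, 95 = 3·28 + 11, 28 = 2·11 + 6, 11 = 1·6 + 5, 6 = 1·5 + 1; back-substituting gives 1 = 101·95 − 78·123, so 95⁻¹ ≡ 101 (mod 123).
Then y ↦ 101(y − 80) is a two-sided inverse to g, so every y ∈ ℤ_{123} has a preimage.
Therefore g is surjective.
Since g is surjective, we find g⁻¹(14): we need 95x ≡ 14 − 80 ≡ 57 (mod 123). Using 95⁻¹ = 101: x ≡ 101·57 = 5757 = 46·123 + 99, so x = 99.
Check: g(99) = 95·99 + 80 = 9485 = 77·123 + 14 ≡ 14 (mod 123).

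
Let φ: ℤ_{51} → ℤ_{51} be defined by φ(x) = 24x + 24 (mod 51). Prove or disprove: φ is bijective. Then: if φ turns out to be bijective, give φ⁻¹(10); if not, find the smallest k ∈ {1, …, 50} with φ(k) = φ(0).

We have gcd(24, 51) = 3 > 1. Taking u = 0 and v = 17: φ(0) = 24 and φ(17) = 24·17 + 24 = 432 ≡ 24 (mod 51).
So φ(0) = φ(17) while 0 ≠ 17, hence φ is not injective, hence not bijective.
Since φ is not bijective, we find the least positive k with φ(k) = φ(0): this means 24k ≡ 0 (mod 51), i.e. 51 ∣ 24k. Since gcd(24, 51) = 3, dividing through by 3 this holds exactly when 17 ∣ 8k, and as gcd(8, 17) = 1, exactly when 17 ∣ k.
The smallest positive such k is 17.

17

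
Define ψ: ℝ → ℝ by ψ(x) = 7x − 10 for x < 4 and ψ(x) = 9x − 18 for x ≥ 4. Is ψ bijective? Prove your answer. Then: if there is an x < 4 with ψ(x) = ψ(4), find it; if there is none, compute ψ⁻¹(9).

Both pieces are strictly increasing (slopes 7 and 9), so each is injective on its own interval.
The left piece maps (−∞, 4) onto (−∞, 18); the right piece maps [4, ∞) onto [18, ∞).
Since 18 = 18, the images partition ℝ: ψ is injective and surjective, hence bijective.
Because the two images are disjoint, no x < 4 has ψ(x) = ψ(4), so we compute ψ⁻¹(9): 9 lies in (−∞, 18), so solve 7x − 10 = 9: x = (9 + 10)/7 = 19/7.

19/7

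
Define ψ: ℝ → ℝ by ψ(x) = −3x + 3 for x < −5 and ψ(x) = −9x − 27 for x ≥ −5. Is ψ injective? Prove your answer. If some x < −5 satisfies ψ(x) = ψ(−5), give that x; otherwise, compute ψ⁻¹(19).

-16/3

Both pieces are strictly decreasing (slopes −3 and −9), so each is injective on its own interval.
The left piece maps (−∞, −5) onto (18, ∞); the right piece maps [−5, ∞) onto (−∞, 18].
These images are disjoint, so no value is attained by both pieces. Therefore ψ is injective.
Because the two images are disjoint, no x < −5 has ψ(x) = ψ(−5), so we compute ψ⁻¹(19): 19 lies in (18, ∞), so solve −3x + 3 = 19: x = (19 − 3)/(−3) = −16/3.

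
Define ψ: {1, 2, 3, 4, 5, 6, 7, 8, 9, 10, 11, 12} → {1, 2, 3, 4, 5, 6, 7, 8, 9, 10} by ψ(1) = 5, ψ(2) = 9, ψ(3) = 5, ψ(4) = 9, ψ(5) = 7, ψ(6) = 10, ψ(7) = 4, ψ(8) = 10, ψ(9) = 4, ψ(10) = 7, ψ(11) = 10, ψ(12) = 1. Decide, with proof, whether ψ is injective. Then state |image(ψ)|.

6

ψ(1) = 5 = ψ(3) with 1 ≠ 3, so ψ is not injective.
The image of ψ is {1, 4, 5, 7, 9, 10}, which has 6 elements.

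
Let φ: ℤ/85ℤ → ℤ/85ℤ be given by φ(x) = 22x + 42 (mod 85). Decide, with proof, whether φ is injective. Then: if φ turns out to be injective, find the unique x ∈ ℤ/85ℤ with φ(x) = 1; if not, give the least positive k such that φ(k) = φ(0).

Recall: injectivity means: for all u, v in the domain, φ(u) = φ(v) implies u = v.
If φ(u) = φ(v), then 22u ≡ 22v (mod 85). Because gcd(22, 85) = 1, we may cancel 22 to get u ≡ v (mod 85).
Thus φ is injective.
We now compute 22⁻¹ mod 85 explicitly. Euclid's algorithm: 85 = 3·22 + 19, 22 = 1·19 + 3, 19 = 6·3 + 1; back-substituting gives 1 = 58·22 − 15·85, so 22⁻¹ ≡ 58 (mod 85).
Since φ is injective, we compute φ⁻¹(1): solve 22x + 42 ≡ 1 (mod 85), i.e. 22x ≡ 44 (mod 85).
Multiplying by 22⁻¹ = 58 gives x ≡ 58·44 = 2552 = 30·85 + 2 ≡ 2 (mod 85).
Check: φ(2) = 22·2 + 42 = 86 = 1·85 + 1 ≡ 1 (mod 85).

2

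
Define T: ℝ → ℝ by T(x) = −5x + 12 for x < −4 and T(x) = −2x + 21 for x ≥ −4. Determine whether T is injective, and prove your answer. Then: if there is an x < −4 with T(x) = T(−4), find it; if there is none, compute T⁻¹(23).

Both pieces are strictly decreasing (slopes −5 and −2), so each is injective on its own interval.
The left piece maps (−∞, −4) onto (32, ∞); the right piece maps [−4, ∞) onto (−∞, 29].
These images are disjoint, so no value is attained by both pieces. Hence T is injective.
Because the two images are disjoint, no x < −4 has T(x) = T(−4), so we compute T⁻¹(23): 23 lies in (−∞, 29], so solve −2x + 21 = 23: x = (23 − 21)/(−2) = −1.

-1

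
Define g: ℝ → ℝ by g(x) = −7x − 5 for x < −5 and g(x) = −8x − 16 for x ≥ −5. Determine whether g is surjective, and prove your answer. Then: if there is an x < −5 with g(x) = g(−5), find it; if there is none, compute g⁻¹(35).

Both pieces are strictly decreasing (slopes −7 and −8), so each is injective on its own interval.
The left piece maps (−∞, −5) onto (30, ∞); the right piece maps [−5, ∞) onto (−∞, 24].
The union (30, ∞) ∪ (−∞, 24] omits the interval between 30 and 24; in particular 30 has no preimage. So g is not surjective.
Because the two images are disjoint, no x < −5 has g(x) = g(−5), so we compute g⁻¹(35): 35 lies in (30, ∞), so solve −7x − 5 = 35: x = (35 + 5)/(−7) = −40/7.

-40/7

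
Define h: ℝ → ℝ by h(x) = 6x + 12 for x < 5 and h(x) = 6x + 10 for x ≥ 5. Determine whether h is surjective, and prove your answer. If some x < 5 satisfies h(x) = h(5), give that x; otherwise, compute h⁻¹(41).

14/3

Both pieces are strictly increasing (slopes 6 and 6), so each is injective on its own interval.
The left piece maps (−∞, 5) onto (−∞, 42); the right piece maps [5, ∞) onto [40, ∞).
The union (−∞, 42) ∪ [40, ∞) covers ℝ, so h is surjective.
For the follow-up: the images overlap, so an x < 5 with h(x) = h(5) exists. h(5) = 40; solving 6x + 12 = 40 for x < 5 gives x = (40 − 12)/6 = 14/3.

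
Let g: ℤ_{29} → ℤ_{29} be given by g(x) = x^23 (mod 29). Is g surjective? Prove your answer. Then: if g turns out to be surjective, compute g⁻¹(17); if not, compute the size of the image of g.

Since 29 is prime, the nonzero elements of ℤ_{29} form a cyclic group of order 28.
As gcd(23, 28) = 1, raising to the 23rd power is a bijection on this group: if a^23 ≡ b^23 then (ab^{−1})^23 = 1, and the only element of order dividing gcd(23, 28) = 1 is 1, so a = b.
With g(0) = 0 this makes g injective on all of ℤ_{29}, hence bijective (finite equal-size domain and codomain). In particular g is surjective.
Since g is surjective, we find the preimage of 17. The inverse of x ↦ x^23 on (ℤ_{29})^× is x ↦ x^11, because 23·11 = 253 = 9·28 + 1 ≡ 1 (mod 28) and x^{28} = 1 for x ≠ 0 (Fermat). So g⁻¹(17) = 17^11 mod 29.
Repeated squaring mod 29: 17^1 ≡ 17, 17^2 ≡ 17² = 289 ≡ 28, 17^4 ≡ 28² = 784 ≡ 1, 17^8 ≡ 1² = 1. Since 11 = 8 + 2 + 1, 17^11 ≡ 1·28·17: 1·28 = 28, then 28·17 = 476 ≡ 12. So 17^11 ≡ 12 (mod 29).
Hence g⁻¹(17) = 12.

12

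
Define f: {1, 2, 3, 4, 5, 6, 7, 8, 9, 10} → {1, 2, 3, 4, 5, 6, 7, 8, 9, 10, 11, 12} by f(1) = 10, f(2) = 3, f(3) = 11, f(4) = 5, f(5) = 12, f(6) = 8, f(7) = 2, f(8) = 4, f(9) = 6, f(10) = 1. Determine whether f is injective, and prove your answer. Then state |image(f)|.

10

The values f(1), …, f(10) are 10, 3, 11, 5, 12, 8, 2, 4, 6, 1 — all distinct.
So f(x_1) = f(x_2) only when x_1 = x_2, and f is injective.
The image of f is {1, 2, 3, 4, 5, 6, 8, 10, 11, 12}, which has 10 elements.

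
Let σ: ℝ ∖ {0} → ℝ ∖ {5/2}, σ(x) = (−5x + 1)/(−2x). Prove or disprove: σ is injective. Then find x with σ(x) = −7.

Suppose σ(x_1) = σ(x_2). Cross-multiplying: (−5x_1 + 1)(−2x_2) = (−5x_2 + 1)(−2x_1).
Expanding both sides and cancelling the symmetric terms leaves 2·(x_1 − x_2) = 0. Since 2 ≠ 0, x_1 = x_2. Therefore σ is injective.
Solving σ(x) = −7: cross-multiplying gives −5x + 1 = −7(−2x), which rearranges to −19x = −1, so x = 1/19.

1/19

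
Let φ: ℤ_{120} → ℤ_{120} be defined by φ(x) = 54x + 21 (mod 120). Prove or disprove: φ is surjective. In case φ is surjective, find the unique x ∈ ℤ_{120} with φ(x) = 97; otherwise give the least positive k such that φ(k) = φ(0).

20

Since gcd(54, 120) = 6, we have 54x ≡ 0 (mod 6) for all x, so φ(x) ≡ 3 (mod 6).
But 0 ≢ 3 (mod 6), so 0 ∈ ℤ_{120} has no preimage. So φ is not surjective.
Since φ is not surjective, we find the least positive k with φ(k) = φ(0): this means 54k ≡ 0 (mod 120), i.e. 120 ∣ 54k. Since gcd(54, 120) = 6, dividing through by 6 this holds exactly when 20 ∣ 9k, and as gcd(9, 20) = 1, exactly when 20 ∣ k.
The smallest positive such k is 20.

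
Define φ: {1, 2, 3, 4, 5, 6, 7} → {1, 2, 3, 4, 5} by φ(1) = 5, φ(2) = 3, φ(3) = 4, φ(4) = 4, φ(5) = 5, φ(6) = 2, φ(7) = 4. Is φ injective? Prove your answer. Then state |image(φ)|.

4

φ(3) = 4 = φ(4) with 3 ≠ 4, so φ is not injective.
The image of φ is {2, 3, 4, 5}, which has 4 elements.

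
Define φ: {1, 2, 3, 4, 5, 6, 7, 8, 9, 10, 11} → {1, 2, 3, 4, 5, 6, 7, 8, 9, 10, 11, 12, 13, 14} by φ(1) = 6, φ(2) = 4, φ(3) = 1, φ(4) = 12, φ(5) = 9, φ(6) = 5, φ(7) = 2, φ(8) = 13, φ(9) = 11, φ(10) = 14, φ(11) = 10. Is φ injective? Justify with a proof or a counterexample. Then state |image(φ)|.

The values φ(1), …, φ(11) are 6, 4, 1, 12, 9, 5, 2, 13, 11, 14, 10 — all distinct.
So φ(a) = φ(b) only when a = b, and φ is injective.
The image of φ is {1, 2, 4, 5, 6, 9, 10, 11, 12, 13, 14}, which has 11 elements.

11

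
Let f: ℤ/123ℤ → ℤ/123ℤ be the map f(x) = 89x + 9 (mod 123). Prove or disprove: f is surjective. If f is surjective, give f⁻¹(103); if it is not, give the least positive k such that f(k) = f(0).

Recall: f is surjective if every y in the codomain equals f(x) for some x in the domain.
Since gcd(89, 123) = 1, 89 is invertible modulo 123. Euclid's algorithm: 123 = 1·89 + 34, 89 = 2·34 + 21, 34 = 1·21 + 13, 21 = 1·13 + 8, 13 = 1·8 + 5, 8 = 1·5 + 3, 5 = 1·3 + 2, 3 = 1·2 + 1; back-substituting gives 1 = 47·89 − 34·123, so 89⁻¹ ≡ 47 (mod 123).
Then y ↦ 47(y − 9) is a two-sided inverse to f, so every y ∈ ℤ/123ℤ has a preimage.
Hence f is surjective.
Since f is surjective, we find f⁻¹(103): we need 89x ≡ 103 − 9 ≡ 94 (mod 123). Using 89⁻¹ = 47: x ≡ 47·94 = 4418 = 35·123 + 113, so x = 113.
Check: f(113) = 89·113 + 9 = 10066 = 81·123 + 103 ≡ 103 (mod 123).

113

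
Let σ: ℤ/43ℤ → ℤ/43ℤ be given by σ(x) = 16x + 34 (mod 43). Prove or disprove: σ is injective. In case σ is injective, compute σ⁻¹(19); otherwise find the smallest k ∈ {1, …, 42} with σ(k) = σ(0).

Suppose σ(x_1) = σ(x_2) in ℤ/43ℤ. Then 16x_1 + 34 ≡ 16x_2 + 34 (mod 43), so 16(x_1 − x_2) ≡ 0 (mod 43).
Since gcd(16, 43) = 1, 16 is invertible modulo 43, so x_1 − x_2 ≡ 0 (mod 43), i.e. x_1 = x_2.
So σ is injective.
We now compute 16⁻¹ mod 43 explicitly. Euclid's algorithm: 43 = 2·16 + 11, 16 = 1·11 + 5, 11 = 2·5 + 1; back-substituting gives 1 = 35·16 − 13·43, so 16⁻¹ ≡ 35 (mod 43).
Since σ is injective, we find σ⁻¹(19): we need 16x ≡ 19 − 34 ≡ 28 (mod 43). Using 16⁻¹ = 35: x ≡ 35·28 = 980 = 22·43 + 34, so x = 34.
Check: σ(34) = 16·34 + 34 = 578 = 13·43 + 19 ≡ 19 (mod 43).

34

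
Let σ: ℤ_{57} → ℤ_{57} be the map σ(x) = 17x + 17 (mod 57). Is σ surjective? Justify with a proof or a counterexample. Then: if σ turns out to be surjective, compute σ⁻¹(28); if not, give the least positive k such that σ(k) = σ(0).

4

Since gcd(17, 57) = 1, 17 is invertible modulo 57. Euclid's algorithm: 57 = 3·17 + 6, 17 = 2·6 + 5, 6 = 1·5 + 1; back-substituting gives 1 = 47·17 − 14·57, so 17⁻¹ ≡ 47 (mod 57).
For any y ∈ ℤ_{57}, x = 47(y − 17) mod 57 satisfies σ(x) = 17·47(y − 17) + 17 ≡ y (since 17·47 ≡ 1 mod 57). So every y has a preimage.
Therefore σ is surjective.
Since σ is surjective, we find σ⁻¹(28): we need 17x ≡ 28 − 17 ≡ 11 (mod 57). Using 17⁻¹ = 47: x ≡ 47·11 = 517 = 9·57 + 4, so x = 4.
Check: σ(4) = 17·4 + 17 = 85 = 1·57 + 28 ≡ 28 (mod 57).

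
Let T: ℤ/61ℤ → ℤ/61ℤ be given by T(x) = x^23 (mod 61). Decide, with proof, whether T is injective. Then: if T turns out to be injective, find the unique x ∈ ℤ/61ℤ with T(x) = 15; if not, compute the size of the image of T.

Since 61 is prime, the nonzero elements of ℤ/61ℤ form a cyclic group of order 60.
As gcd(23, 60) = 1, raising to the 23rd power is a bijection on this group: if x_1^23 ≡ x_2^23 then (x_1x_2^{−1})^23 = 1, and the only element of order dividing gcd(23, 60) = 1 is 1, so x_1 = x_2.
With T(0) = 0 this makes T injective on all of ℤ/61ℤ, hence bijective (finite equal-size domain and codomain). In particular T is injective.
Since T is injective, we find the preimage of 15. The inverse of x ↦ x^23 on (ℤ/61ℤ)^× is x ↦ x^47, because 23·47 = 1081 = 18·60 + 1 ≡ 1 (mod 60) and x^{60} = 1 for x ≠ 0 (Fermat). So T⁻¹(15) = 15^47 mod 61.
Repeated squaring mod 61: 15^1 ≡ 15, 15^2 ≡ 15² = 225 ≡ 42, 15^4 ≡ 42² = 1764 ≡ 56, 15^8 ≡ 56² = 3136 ≡ 25, 15^16 ≡ 25² = 625 ≡ 15, 15^32 ≡ 15² = 225 ≡ 42. Since 47 = 32 + 8 + 4 + 2 + 1, 15^47 ≡ 42·25·56·42·15: 42·25 = 1050 ≡ 13, then 13·56 = 728 ≡ 57, then 57·42 = 2394 ≡ 15, then 15·15 = 225 ≡ 42. So 15^47 ≡ 42 (mod 61).
Hence T⁻¹(15) = 42.

42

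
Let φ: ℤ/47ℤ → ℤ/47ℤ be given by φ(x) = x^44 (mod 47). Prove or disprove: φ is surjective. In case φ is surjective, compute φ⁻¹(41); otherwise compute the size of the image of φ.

24

φ(23): Repeated squaring mod 47: 23^1 ≡ 23, 23^2 ≡ 23² = 529 ≡ 12, 23^4 ≡ 12² = 144 ≡ 3, 23^8 ≡ 3² = 9, 23^16 ≡ 9² = 81 ≡ 34, 23^32 ≡ 34² = 1156 ≡ 28. Since 44 = 32 + 8 + 4, 23^44 ≡ 28·9·3: 28·9 = 252 ≡ 17, then 17·3 = 51 ≡ 4. So 23^44 ≡ 4 (mod 47).
φ(24): Repeated squaring mod 47: 24^1 ≡ 24, 24^2 ≡ 24² = 576 ≡ 12, 24^4 ≡ 12² = 144 ≡ 3, 24^8 ≡ 3² = 9, 24^16 ≡ 9² = 81 ≡ 34, 24^32 ≡ 34² = 1156 ≡ 28. Since 44 = 32 + 8 + 4, 24^44 ≡ 28·9·3: 28·9 = 252 ≡ 17, then 17·3 = 51 ≡ 4. So 24^44 ≡ 4 (mod 47).
So φ(23) = φ(24) = 4 while 23 ≠ 24, therefore φ is not injective.
A non-injective map from the 47-element set ℤ/47ℤ to itself takes at most 46 distinct values, so it cannot be surjective. So φ is not surjective.
Since φ is not surjective, we determine |image(φ)|. Computing x^44 mod 47 for each x (by repeated squaring, reducing mod 47 at every step), the values φ(0), φ(1), …, φ(46) are: 0, 1, 12, 21, 3, 32, 17, 24, 36, 18, 8, 7, 16, 42, 6, 14, 9, 27, 28, 25, 2, 34, 37, 4, 4, 37, 34, 2, 25, 28, 27, 9, 14, 6, 42, 16, 7, 8, 18, 36, 24, 17, 32, 3, 21, 12, 1.
The distinct values are {0, 1, 2, 3, 4, 6, 7, 8, 9, 12, 14, 16, 17, 18, 21, 24, 25, 27, 28, 32, 34, 36, 37, 42}; there are 24 of them.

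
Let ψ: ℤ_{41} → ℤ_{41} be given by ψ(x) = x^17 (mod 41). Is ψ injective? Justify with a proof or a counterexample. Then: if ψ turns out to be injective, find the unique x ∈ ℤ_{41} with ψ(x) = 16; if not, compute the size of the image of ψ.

37

Since 41 is prime, the nonzero elements of ℤ_{41} form a cyclic group of order 40.
As gcd(17, 40) = 1, raising to the 17th power is a bijection on this group: if x_1^17 ≡ x_2^17 then (x_1x_2^{−1})^17 = 1, and the only element of order dividing gcd(17, 40) = 1 is 1, so x_1 = x_2.
With ψ(0) = 0 this makes ψ injective on all of ℤ_{41}, hence bijective (finite equal-size domain and codomain). In particular ψ is injective.
Since ψ is injective, we find the preimage of 16. The inverse of x ↦ x^17 on (ℤ_{41})^× is x ↦ x^33, because 17·33 = 561 = 14·40 + 1 ≡ 1 (mod 40) and x^{40} = 1 for x ≠ 0 (Fermat). So ψ⁻¹(16) = 16^33 mod 41.
Repeated squaring mod 41: 16^1 ≡ 16, 16^2 ≡ 16² = 256 ≡ 10, 16^4 ≡ 10² = 100 ≡ 18, 16^8 ≡ 18² = 324 ≡ 37, 16^16 ≡ 37² = 1369 ≡ 16, 16^32 ≡ 16² = 256 ≡ 10. Since 33 = 32 + 1, 16^33 ≡ 10·16: 10·16 = 160 ≡ 37. So 16^33 ≡ 37 (mod 41).
Hence ψ⁻¹(16) = 37.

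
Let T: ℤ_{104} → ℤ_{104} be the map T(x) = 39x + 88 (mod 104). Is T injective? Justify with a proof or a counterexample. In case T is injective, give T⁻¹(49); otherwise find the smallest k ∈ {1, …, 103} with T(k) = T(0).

8

We have gcd(39, 104) = 13 > 1. Taking a = 0 and b = 8: T(0) = 88 and T(8) = 39·8 + 88 = 400 ≡ 88 (mod 104).
So T(0) = T(8) while 0 ≠ 8, thus T is not injective.
Since T is not injective, we find the least positive k with T(k) = T(0): this means 39k ≡ 0 (mod 104), i.e. 104 ∣ 39k. Since gcd(39, 104) = 13, dividing through by 13 this holds exactly when 8 ∣ 3k, and as gcd(3, 8) = 1, exactly when 8 ∣ k.
The smallest positive such k is 8.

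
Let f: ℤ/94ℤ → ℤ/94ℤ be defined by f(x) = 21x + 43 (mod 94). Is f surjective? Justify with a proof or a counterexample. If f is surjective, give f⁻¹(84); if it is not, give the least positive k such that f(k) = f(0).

87

Recall that f is surjective if every y in the codomain equals f(x) for some x in the domain.
Since gcd(21, 94) = 1, 21 is invertible modulo 94. Euclid's algorithm: 94 = 4·21 + 10, 21 = 2·10 + 1; back-substituting gives 1 = 9·21 − 2·94, so 21⁻¹ ≡ 9 (mod 94).
For any y ∈ ℤ/94ℤ, x = 9(y − 43) mod 94 satisfies f(x) = 21·9(y − 43) + 43 ≡ y (since 21·9 ≡ 1 mod 94). So every y has a preimage.
Hence f is surjective.
Since f is surjective, we compute f⁻¹(84): solve 21x + 43 ≡ 84 (mod 94), i.e. 21x ≡ 41 (mod 94).
Multiplying by 21⁻¹ = 9 gives x ≡ 9·41 = 369 = 3·94 + 87 ≡ 87 (mod 94).
Check: f(87) = 21·87 + 43 = 1870 = 19·94 + 84 ≡ 84 (mod 94).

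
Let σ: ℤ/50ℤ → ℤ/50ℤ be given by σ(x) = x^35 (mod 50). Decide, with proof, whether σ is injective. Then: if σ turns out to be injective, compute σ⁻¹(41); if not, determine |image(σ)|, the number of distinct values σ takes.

σ(0) = 0^35 = 0.
σ(10): Repeated squaring mod 50: 10^1 ≡ 10, 10^2 ≡ 10² = 100 ≡ 0, 10^4 ≡ 0² = 0, 10^8 ≡ 0² = 0, 10^16 ≡ 0² = 0, 10^32 ≡ 0² = 0. Since 35 = 32 + 2 + 1, 10^35 ≡ 0·0·10: 0·0 = 0, then 0·10 = 0. So 10^35 ≡ 0 (mod 50).
So σ(0) = σ(10) = 0 while 0 ≠ 10, thus σ is not injective.
Since σ is not injective, we determine |image(σ)|. Computing x^35 mod 50 for each x (by repeated squaring, reducing mod 50 at every step), the values σ(0), σ(1), …, σ(49) are: 0, 1, 18, 7, 24, 25, 26, 43, 32, 49, 0, 1, 18, 7, 24, 25, 26, 43, 32, 49, 0, 1, 18, 7, 24, 25, 26, 43, 32, 49, 0, 1, 18, 7, 24, 25, 26, 43, 32, 49, 0, 1, 18, 7, 24, 25, 26, 43, 32, 49.
The distinct values are {0, 1, 7, 18, 24, 25, 26, 32, 43, 49}; there are 10 of them.

10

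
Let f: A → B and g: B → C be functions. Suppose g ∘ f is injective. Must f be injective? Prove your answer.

Suppose f(u) = f(v). Applying g: (g ∘ f)(u) = (g ∘ f)(v). Since g ∘ f is injective, u = v. So f is injective.

injective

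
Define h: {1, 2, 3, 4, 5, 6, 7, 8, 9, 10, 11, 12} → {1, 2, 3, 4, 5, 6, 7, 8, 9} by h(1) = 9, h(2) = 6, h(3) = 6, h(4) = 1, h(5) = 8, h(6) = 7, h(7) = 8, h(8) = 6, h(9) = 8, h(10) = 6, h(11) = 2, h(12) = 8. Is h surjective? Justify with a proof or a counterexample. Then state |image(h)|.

6

No element maps to 3, so h is not surjective.
The image of h is {1, 2, 6, 7, 8, 9}, which has 6 elements.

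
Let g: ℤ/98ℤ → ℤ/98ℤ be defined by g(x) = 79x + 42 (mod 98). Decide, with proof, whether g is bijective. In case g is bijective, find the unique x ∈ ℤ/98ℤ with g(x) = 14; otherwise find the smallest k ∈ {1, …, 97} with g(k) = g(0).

84

Suppose g(s) = g(t) in ℤ/98ℤ. Then 79s + 42 ≡ 79t + 42 (mod 98), so 79(s − t) ≡ 0 (mod 98).
Since gcd(79, 98) = 1, 79 is invertible modulo 98, thus s − t ≡ 0 (mod 98), i.e. s = t.
We now compute 79⁻¹ mod 98 explicitly. Euclid's algorithm: 98 = 1·79 + 19, 79 = 4·19 + 3, 19 = 6·3 + 1; back-substituting gives 1 = 67·79 − 54·98, so 79⁻¹ ≡ 67 (mod 98).
For any y ∈ ℤ/98ℤ, x = 67(y − 42) mod 98 satisfies g(x) = 79·67(y − 42) + 42 ≡ y (since 79·67 ≡ 1 mod 98). So every y has a preimage.
So g is bijective.
Since g is bijective, we find g⁻¹(14): we need 79x ≡ 14 − 42 ≡ 70 (mod 98). Using 79⁻¹ = 67: x ≡ 67·70 = 4690 = 47·98 + 84, so x = 84.
Check: g(84) = 79·84 + 42 = 6678 = 68·98 + 14 ≡ 14 (mod 98).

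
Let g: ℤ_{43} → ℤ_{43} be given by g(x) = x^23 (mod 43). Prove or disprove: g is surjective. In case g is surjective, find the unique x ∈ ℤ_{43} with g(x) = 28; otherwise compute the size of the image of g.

12

Since 43 is prime, the nonzero elements of ℤ_{43} form a cyclic group of order 42.
As gcd(23, 42) = 1, raising to the 23rd power is a bijection on this group: if u^23 ≡ v^23 then (uv^{−1})^23 = 1, and the only element of order dividing gcd(23, 42) = 1 is 1, so u = v.
With g(0) = 0 this makes g injective on all of ℤ_{43}, hence bijective (finite equal-size domain and codomain). In particular g is surjective.
Since g is surjective, we find the preimage of 28. The inverse of x ↦ x^23 on (ℤ_{43})^× is x ↦ x^11, because 23·11 = 253 = 6·42 + 1 ≡ 1 (mod 42) and x^{42} = 1 for x ≠ 0 (Fermat). So g⁻¹(28) = 28^11 mod 43.
Repeated squaring mod 43: 28^1 ≡ 28, 28^2 ≡ 28² = 784 ≡ 10, 28^4 ≡ 10² = 100 ≡ 14, 28^8 ≡ 14² = 196 ≡ 24. Since 11 = 8 + 2 + 1, 28^11 ≡ 24·10·28: 24·10 = 240 ≡ 25, then 25·28 = 700 ≡ 12. So 28^11 ≡ 12 (mod 43).
Hence g⁻¹(28) = 12.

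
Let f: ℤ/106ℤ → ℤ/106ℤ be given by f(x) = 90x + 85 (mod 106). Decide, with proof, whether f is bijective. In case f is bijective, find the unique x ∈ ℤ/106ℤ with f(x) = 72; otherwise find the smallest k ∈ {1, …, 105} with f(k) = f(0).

Recall that f is injective when f(s) = f(t) forces s = t.
We have gcd(90, 106) = 2 > 1. Taking s = 0 and t = 53: f(0) = 85 and f(53) = 90·53 + 85 = 4855 ≡ 85 (mod 106).
So f(0) = f(53) while 0 ≠ 53, thus f is not injective, hence not bijective.
Since f is not bijective, we find the least positive k with f(k) = f(0): this means 90k ≡ 0 (mod 106), i.e. 106 ∣ 90k. Since gcd(90, 106) = 2, dividing through by 2 this holds exactly when 53 ∣ 45k, and as gcd(45, 53) = 1, exactly when 53 ∣ k.
The smallest positive such k is 53.

53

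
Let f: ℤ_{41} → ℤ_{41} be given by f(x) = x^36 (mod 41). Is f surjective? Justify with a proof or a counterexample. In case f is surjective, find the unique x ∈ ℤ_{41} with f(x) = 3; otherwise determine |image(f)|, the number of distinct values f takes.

f(4): Repeated squaring mod 41: 4^1 ≡ 4, 4^2 ≡ 4² = 16, 4^4 ≡ 16² = 256 ≡ 10, 4^8 ≡ 10² = 100 ≡ 18, 4^16 ≡ 18² = 324 ≡ 37, 4^32 ≡ 37² = 1369 ≡ 16. Since 36 = 32 + 4, 4^36 ≡ 16·10: 16·10 = 160 ≡ 37. So 4^36 ≡ 37 (mod 41).
f(5): Repeated squaring mod 41: 5^1 ≡ 5, 5^2 ≡ 5² = 25, 5^4 ≡ 25² = 625 ≡ 10, 5^8 ≡ 10² = 100 ≡ 18, 5^16 ≡ 18² = 324 ≡ 37, 5^32 ≡ 37² = 1369 ≡ 16. Since 36 = 32 + 4, 5^36 ≡ 16·10: 16·10 = 160 ≡ 37. So 5^36 ≡ 37 (mod 41).
So f(4) = f(5) = 37 while 4 ≠ 5, therefore f is not injective.
A non-injective map from the 41-element set ℤ_{41} to itself takes at most 40 distinct values, so it cannot be surjective. Thus f is not surjective.
Since f is not surjective, we determine |image(f)|. Computing x^36 mod 41 for each x (by repeated squaring, reducing mod 41 at every step), the values f(0), f(1), …, f(40) are: 0, 1, 18, 40, 37, 37, 23, 25, 10, 1, 10, 31, 4, 23, 40, 4, 16, 31, 18, 25, 16, 16, 25, 18, 31, 16, 4, 40, 23, 4, 31, 10, 1, 10, 25, 23, 37, 37, 40, 18, 1.
The distinct values are {0, 1, 4, 10, 16, 18, 23, 25, 31, 37, 40}; there are 11 of them.

11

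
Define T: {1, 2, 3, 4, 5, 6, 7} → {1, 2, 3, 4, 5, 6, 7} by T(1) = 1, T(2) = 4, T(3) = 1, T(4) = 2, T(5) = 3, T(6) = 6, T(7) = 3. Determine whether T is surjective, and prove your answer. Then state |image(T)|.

5

No element maps to 5, so T is not surjective.
The image of T is {1, 2, 3, 4, 6}, which has 5 elements.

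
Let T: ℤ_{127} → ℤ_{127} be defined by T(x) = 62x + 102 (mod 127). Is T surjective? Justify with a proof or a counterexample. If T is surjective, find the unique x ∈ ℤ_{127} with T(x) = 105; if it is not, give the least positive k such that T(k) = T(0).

Since gcd(62, 127) = 1, 62 is invertible modulo 127. Euclid's algorithm: 127 = 2·62 + 3, 62 = 20·3 + 2, 3 = 1·2 + 1; back-substituting gives 1 = 84·62 − 41·127, so 62⁻¹ ≡ 84 (mod 127).
For any y ∈ ℤ_{127}, x = 84(y − 102) mod 127 satisfies T(x) = 62·84(y − 102) + 102 ≡ y (since 62·84 ≡ 1 mod 127). So every y has a preimage.
Thus T is surjective.
Since T is surjective, we find T⁻¹(105): we need 62x ≡ 105 − 102 ≡ 3 (mod 127). Using 62⁻¹ = 84: x ≡ 84·3 = 252 = 1·127 + 125, so x = 125.
Check: T(125) = 62·125 + 102 = 7852 = 61·127 + 105 ≡ 105 (mod 127).

125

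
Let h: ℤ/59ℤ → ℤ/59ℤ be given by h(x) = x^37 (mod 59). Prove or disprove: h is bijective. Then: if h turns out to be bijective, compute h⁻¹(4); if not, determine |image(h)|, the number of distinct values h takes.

Since 59 is prime, the nonzero elements of ℤ/59ℤ form a cyclic group of order 58.
As gcd(37, 58) = 1, raising to the 37th power is a bijection on this group: if a^37 ≡ b^37 then (ab^{−1})^37 = 1, and the only element of order dividing gcd(37, 58) = 1 is 1, so a = b.
With h(0) = 0 this makes h injective on all of ℤ/59ℤ, hence bijective (finite equal-size domain and codomain). In particular h is bijective.
Since h is bijective, we find the preimage of 4. The inverse of x ↦ x^37 on (ℤ/59ℤ)^× is x ↦ x^11, because 37·11 = 407 = 7·58 + 1 ≡ 1 (mod 58) and x^{58} = 1 for x ≠ 0 (Fermat). So h⁻¹(4) = 4^11 mod 59.
Repeated squaring mod 59: 4^1 ≡ 4, 4^2 ≡ 4² = 16, 4^4 ≡ 16² = 256 ≡ 20, 4^8 ≡ 20² = 400 ≡ 46. Since 11 = 8 + 2 + 1, 4^11 ≡ 46·16·4: 46·16 = 736 ≡ 28, then 28·4 = 112 ≡ 53. So 4^11 ≡ 53 (mod 59).
Hence h⁻¹(4) = 53.

53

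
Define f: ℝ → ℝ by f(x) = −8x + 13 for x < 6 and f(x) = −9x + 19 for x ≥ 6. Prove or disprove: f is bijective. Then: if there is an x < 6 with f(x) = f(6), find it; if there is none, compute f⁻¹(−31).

Both pieces are strictly decreasing (slopes −8 and −9), so each is injective on its own interval.
The left piece maps (−∞, 6) onto (−35, ∞); the right piece maps [6, ∞) onto (−∞, −35].
Since −35 = −35, the images partition ℝ: f is injective and surjective, hence bijective.
Because the two images are disjoint, no x < 6 has f(x) = f(6), so we compute f⁻¹(−31): −31 lies in (−35, ∞), so solve −8x + 13 = −31: x = (−31 − 13)/(−8) = 11/2.

11/2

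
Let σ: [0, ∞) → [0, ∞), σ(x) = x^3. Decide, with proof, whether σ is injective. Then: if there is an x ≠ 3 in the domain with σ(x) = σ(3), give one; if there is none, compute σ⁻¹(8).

2

On [0, ∞), x ↦ x^3 is strictly increasing, so σ(a) = σ(b) forces a = b. Therefore σ is injective.
Since x ↦ x^3 is strictly increasing on [0, ∞), it is injective there, so no x ≠ 3 in the domain has σ(x) = σ(3). We therefore compute σ⁻¹(8) = 8^{1/3} = 2 (indeed 2^3 = 8).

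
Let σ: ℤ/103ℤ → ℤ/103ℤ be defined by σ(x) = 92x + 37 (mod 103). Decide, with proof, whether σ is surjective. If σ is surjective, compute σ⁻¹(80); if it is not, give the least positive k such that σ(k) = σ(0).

71

By definition, surjectivity means every element of the codomain has a preimage under σ.
Since gcd(92, 103) = 1, 92 is invertible modulo 103. Euclid's algorithm: 103 = 1·92 + 11, 92 = 8·11 + 4, 11 = 2·4 + 3, 4 = 1·3 + 1; back-substituting gives 1 = 28·92 − 25·103, so 92⁻¹ ≡ 28 (mod 103).
For any y ∈ ℤ/103ℤ, x = 28(y − 37) mod 103 satisfies σ(x) = 92·28(y − 37) + 37 ≡ y (since 92·28 ≡ 1 mod 103). So every y has a preimage.
So σ is surjective.
Since σ is surjective, we compute σ⁻¹(80): solve 92x + 37 ≡ 80 (mod 103), i.e. 92x ≡ 43 (mod 103).
Multiplying by 92⁻¹ = 28 gives x ≡ 28·43 = 1204 = 11·103 + 71 ≡ 71 (mod 103).
Check: σ(71) = 92·71 + 37 = 6569 = 63·103 + 80 ≡ 80 (mod 103).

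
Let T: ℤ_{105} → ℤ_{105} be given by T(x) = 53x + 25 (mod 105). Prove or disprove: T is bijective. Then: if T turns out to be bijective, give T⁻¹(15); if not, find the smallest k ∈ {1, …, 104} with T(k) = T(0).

Suppose T(a) = T(b) in ℤ_{105}. Then 53a + 25 ≡ 53b + 25 (mod 105), hence 53(a − b) ≡ 0 (mod 105).
Since gcd(53, 105) = 1, 53 is invertible modulo 105, so a − b ≡ 0 (mod 105), i.e. a = b.
We now compute 53⁻¹ mod 105 explicitly. Euclid's algorithm: 105 = 1·53 + 52, 53 = 1·52 + 1; back-substituting gives 1 = 2·53 − 1·105, so 53⁻¹ ≡ 2 (mod 105).
Then y ↦ 2(y − 25) is a two-sided inverse to T, so every y ∈ ℤ_{105} has a preimage.
Hence T is bijective.
Since T is bijective, we compute T⁻¹(15): solve 53x + 25 ≡ 15 (mod 105), i.e. 53x ≡ 95 (mod 105).
Multiplying by 53⁻¹ = 2 gives x ≡ 2·95 = 190 = 1·105 + 85 ≡ 85 (mod 105).
Check: T(85) = 53·85 + 25 = 4530 = 43·105 + 15 ≡ 15 (mod 105).

85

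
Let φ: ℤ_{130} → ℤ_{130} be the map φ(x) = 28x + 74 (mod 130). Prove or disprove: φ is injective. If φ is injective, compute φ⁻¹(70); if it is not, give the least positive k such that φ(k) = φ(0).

By definition, φ is injective when φ(u) = φ(v) forces u = v.
We have gcd(28, 130) = 2 > 1. Taking u = 0 and v = 65: φ(0) = 74 and φ(65) = 28·65 + 74 = 1894 ≡ 74 (mod 130).
So φ(0) = φ(65) while 0 ≠ 65, hence φ is not injective.
Since φ is not injective, we find the least positive k with φ(k) = φ(0): this means 28k ≡ 0 (mod 130), i.e. 130 ∣ 28k. Since gcd(28, 130) = 2, dividing through by 2 this holds exactly when 65 ∣ 14k, and as gcd(14, 65) = 1, exactly when 65 ∣ k.
The smallest positive such k is 65.

65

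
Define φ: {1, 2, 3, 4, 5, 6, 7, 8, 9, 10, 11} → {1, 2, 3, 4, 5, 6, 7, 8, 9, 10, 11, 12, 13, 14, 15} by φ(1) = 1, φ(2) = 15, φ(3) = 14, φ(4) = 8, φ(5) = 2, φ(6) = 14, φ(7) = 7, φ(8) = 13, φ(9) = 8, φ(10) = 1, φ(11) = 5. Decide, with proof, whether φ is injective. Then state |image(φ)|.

8

φ(3) = 14 = φ(6) with 3 ≠ 6, so φ is not injective.
The image of φ is {1, 2, 5, 7, 8, 13, 14, 15}, which has 8 elements.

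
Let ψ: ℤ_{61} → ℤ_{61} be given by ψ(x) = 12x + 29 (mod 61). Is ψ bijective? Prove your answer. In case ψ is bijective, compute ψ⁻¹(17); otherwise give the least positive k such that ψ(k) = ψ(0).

60

Suppose ψ(a) = ψ(b) in ℤ_{61}. Then 12a + 29 ≡ 12b + 29 (mod 61), hence 12(a − b) ≡ 0 (mod 61).
Since gcd(12, 61) = 1, 12 is invertible modulo 61, hence a − b ≡ 0 (mod 61), i.e. a = b.
We now compute 12⁻¹ mod 61 explicitly. Euclid's algorithm: 61 = 5·12 + 1; back-substituting gives 1 = 56·12 − 11·61, so 12⁻¹ ≡ 56 (mod 61).
Then y ↦ 56(y − 29) is a two-sided inverse to ψ, so every y ∈ ℤ_{61} has a preimage.
Therefore ψ is bijective.
Since ψ is bijective, we find ψ⁻¹(17): we need 12x ≡ 17 − 29 ≡ 49 (mod 61). Using 12⁻¹ = 56: x ≡ 56·49 = 2744 = 44·61 + 60, so x = 60.
Check: ψ(60) = 12·60 + 29 = 749 = 12·61 + 17 ≡ 17 (mod 61).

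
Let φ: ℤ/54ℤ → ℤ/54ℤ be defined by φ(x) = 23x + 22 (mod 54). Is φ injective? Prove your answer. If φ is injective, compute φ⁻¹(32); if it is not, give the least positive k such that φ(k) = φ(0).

If φ(x_1) = φ(x_2), then 23x_1 ≡ 23x_2 (mod 54). Because gcd(23, 54) = 1, we may cancel 23 to get x_1 ≡ x_2 (mod 54).
Therefore φ is injective.
We now compute 23⁻¹ mod 54 explicitly. Euclid's algorithm: 54 = 2·23 + 8, 23 = 2·8 + 7, 8 = 1·7 + 1; back-substituting gives 1 = 47·23 − 20·54, so 23⁻¹ ≡ 47 (mod 54).
Since φ is injective, we find φ⁻¹(32): we need 23x ≡ 32 − 22 ≡ 10 (mod 54). Using 23⁻¹ = 47: x ≡ 47·10 = 470 = 8·54 + 38, so x = 38.
Check: φ(38) = 23·38 + 22 = 896 = 16·54 + 32 ≡ 32 (mod 54).

38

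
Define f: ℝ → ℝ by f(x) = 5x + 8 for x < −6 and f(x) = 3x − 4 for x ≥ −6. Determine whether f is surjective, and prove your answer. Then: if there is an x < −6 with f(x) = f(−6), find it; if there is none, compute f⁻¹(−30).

-38/5

Both pieces are strictly increasing (slopes 5 and 3), so each is injective on its own interval.
The left piece maps (−∞, −6) onto (−∞, −22); the right piece maps [−6, ∞) onto [−22, ∞).
These images together cover ℝ, so f is surjective.
Because the two images are disjoint, no x < −6 has f(x) = f(−6), so we compute f⁻¹(−30): −30 lies in (−∞, −22), so solve 5x + 8 = −30: x = (−30 − 8)/5 = −38/5.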